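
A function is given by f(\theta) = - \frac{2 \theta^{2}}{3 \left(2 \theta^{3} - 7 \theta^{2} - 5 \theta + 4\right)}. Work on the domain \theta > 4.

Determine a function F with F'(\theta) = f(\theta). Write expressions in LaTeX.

An antiderivative is F(\theta) = \frac{- 96 \log{\left(\theta - 4 \right)} + 5 \log{\left(\theta - \frac{1}{2} \right)} - 14 \log{\left(\theta + 1 \right)}}{315}.

Factor the denominator (3 \left(\theta - 4\right) \left(\theta + 1\right) \left(2 \theta - 1\right)) and decompose: f = \frac{2}{63 \left(2 \theta - 1\right)} - \frac{2}{45 \left(\theta + 1\right)} - \frac{32}{105 \left(\theta - 4\right)}; each piece integrates to a log, atan, or power term.
Check: d/d\theta[\frac{- 96 \log{\left(\theta - 4 \right)} + 5 \log{\left(\theta - \frac{1}{2} \right)} - 14 \log{\left(\theta + 1 \right)}}{315}] = - \frac{2 \theta^{2}}{6 \theta^{3} - 21 \theta^{2} - 15 \theta + 12}, which equals f(\theta).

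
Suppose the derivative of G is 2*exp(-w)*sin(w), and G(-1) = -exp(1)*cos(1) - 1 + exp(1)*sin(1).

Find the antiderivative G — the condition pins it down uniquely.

A first test for any G(w): its w-derivative must equal the given G'(w).
A general antiderivative is -exp(-w)*sin(w) - exp(-w)*cos(w) + C.
The condition gives C = -exp(1)*cos(1) - 1 + exp(1)*sin(1) - (-exp(1)*cos(1) + exp(1)*sin(1)) = -1.
So G(w) = (-exp(w) - sin(w) - cos(w))*exp(-w).
Check: d/dw[(-exp(w) - sin(w) - cos(w))*exp(-w)] = 2*exp(-w)*sin(w) = G'(w).

G(w) = (-exp(w) - sin(w) - cos(w))*exp(-w)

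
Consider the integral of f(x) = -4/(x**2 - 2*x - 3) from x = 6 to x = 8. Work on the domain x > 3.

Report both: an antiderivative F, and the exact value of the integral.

Antiderivative: F(x) = -log(x - 3) + log(x + 1); value = -log(7) - log(5) + log(3) + log(9)

Factor the denominator ((x - 3)*(x + 1)) and decompose: f = 1/(x + 1) - 1/(x - 3); each piece integrates to a log, atan, or power term.
F(x) = -log(x - 3) + log(x + 1) is an antiderivative of f.
Check: d/dx[-log(x - 3) + log(x + 1)] = -4/(x**2 - 2*x - 3) = f(x).
F(8) = -log(5) + log(9); F(6) = -log(3) + log(7).
Integral = F(8) - F(6) = -log(7) - log(5) + log(3) + log(9).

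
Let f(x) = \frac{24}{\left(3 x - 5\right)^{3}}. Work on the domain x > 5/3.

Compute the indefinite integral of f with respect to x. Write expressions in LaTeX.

Differentiate the proposed F(x) back; it has to land on f(x) exactly.
Check: d/dx[- \frac{4}{\left(3 x - 5\right)^{2}}] = \frac{24}{27 x^{3} - 135 x^{2} + 225 x - 125}, which equals f(x).

F(x) = - \frac{4}{\left(3 x - 5\right)^{2}} + C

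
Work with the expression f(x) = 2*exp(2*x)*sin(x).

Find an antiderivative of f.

A first test for any F(x): its x-derivative must equal f(x) identically.
Check: d/dx[4*exp(2*x)*sin(x)/5 - 2*exp(2*x)*cos(x)/5] = 2*exp(2*x)*sin(x) = f(x).

An antiderivative is F(x) = 4*exp(2*x)*sin(x)/5 - 2*exp(2*x)*cos(x)/5.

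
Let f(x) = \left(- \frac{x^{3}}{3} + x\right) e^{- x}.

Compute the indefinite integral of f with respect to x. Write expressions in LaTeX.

f has the shape u'v + uv' for u = \frac{x^{3}}{3} + x^{2} + x + 1 and v = e^{- x} — it is the derivative of the product u*v.
Check: d/dx[\frac{\left(x^{3} + 3 x^{2} + 3 x + 3\right) e^{- x}}{3}] = \frac{\left(- x^{3} + 3 x\right) e^{- x}}{3}, which equals f(x).

F(x) = \frac{\left(x^{3} + 3 x^{2} + 3 x + 3\right) e^{- x}}{3} + C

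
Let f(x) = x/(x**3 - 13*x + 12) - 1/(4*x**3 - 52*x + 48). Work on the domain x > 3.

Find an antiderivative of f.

An antiderivative is F(x) = 11*log(x - 3)/56 - 3*log(x - 1)/40 - 17*log(x + 4)/140.

The denominator factors as 4*(x - 3)*(x - 1)*(x + 4); partial fractions split f into directly integrable pieces: -17/(140*(x + 4)) - 3/(40*(x - 1)) + 11/(56*(x - 3)).
Check: d/dx[11*log(x - 3)/56 - 3*log(x - 1)/40 - 17*log(x + 4)/140] = (4*x - 1)/(4*x**3 - 52*x + 48), which equals f(x).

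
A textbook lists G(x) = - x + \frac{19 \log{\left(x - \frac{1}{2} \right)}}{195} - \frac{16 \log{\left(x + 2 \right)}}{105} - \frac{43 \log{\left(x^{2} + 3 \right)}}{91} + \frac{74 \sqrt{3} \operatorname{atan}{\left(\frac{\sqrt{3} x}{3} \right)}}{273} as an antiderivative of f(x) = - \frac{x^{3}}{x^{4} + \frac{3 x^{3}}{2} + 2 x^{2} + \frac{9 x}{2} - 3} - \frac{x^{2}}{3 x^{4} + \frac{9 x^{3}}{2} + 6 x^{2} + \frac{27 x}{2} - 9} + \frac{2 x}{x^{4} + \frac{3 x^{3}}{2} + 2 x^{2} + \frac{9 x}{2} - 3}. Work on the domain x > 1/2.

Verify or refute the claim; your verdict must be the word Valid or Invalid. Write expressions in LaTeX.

Invalid: d/dx[G] - f = -1, which is not 0.

d/dx[G] = \frac{- 6 x^{4} - 15 x^{3} - 14 x^{2} - 15 x + 18}{6 x^{4} + 9 x^{3} + 12 x^{2} + 27 x - 18}
d/dx[G] - f(x) = -1 != 0.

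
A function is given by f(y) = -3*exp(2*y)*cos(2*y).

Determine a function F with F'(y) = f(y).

Any candidate F(y) must reproduce f(y) exactly when differentiated.
Check: d/dy[-3*(sin(2*y) + cos(2*y))*exp(2*y)/4] = -3*exp(2*y)*cos(2*y) = f(y).

An antiderivative is F(y) = -3*(sin(2*y) + cos(2*y))*exp(2*y)/4.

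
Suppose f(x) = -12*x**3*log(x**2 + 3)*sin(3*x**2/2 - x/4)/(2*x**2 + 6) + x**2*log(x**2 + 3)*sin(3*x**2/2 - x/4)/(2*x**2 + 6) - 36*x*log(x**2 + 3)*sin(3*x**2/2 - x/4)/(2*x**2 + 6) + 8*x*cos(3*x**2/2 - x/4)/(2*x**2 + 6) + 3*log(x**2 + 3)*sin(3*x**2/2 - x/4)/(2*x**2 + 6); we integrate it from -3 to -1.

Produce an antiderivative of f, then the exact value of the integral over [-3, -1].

Recognize the product-rule pattern: f = u'v + uv' with u = 2*cos(3*x**2/2 - x/4), v = log(x**2 + 3), so integration by parts undoes it.
F(x) = 2*log(x**2 + 3)*cos(3*x**2/2 - x/4) is an antiderivative of f.
Check: d/dx[2*log(x**2 + 3)*cos(3*x**2/2 - x/4)] = (-12*x**3*log(x**2 + 3)*sin(3*x**2/2 - x/4) + x**2*log(x**2 + 3)*sin(3*x**2/2 - x/4) - 36*x*log(x**2 + 3)*sin(3*x**2/2 - x/4) + 8*x*cos(3*x**2/2 - x/4) + 3*log(x**2 + 3)*sin(3*x**2/2 - x/4))/(2*x**2 + 6), which equals f(x).
F(-1) = 2*log(4)*cos(7/4); F(-3) = 2*log(12)*cos(57/4).
Integral = F(-1) - F(-3) = 2*log(4)*cos(7/4) - 2*log(12)*cos(57/4).

Antiderivative: F(x) = 2*log(x**2 + 3)*cos(3*x**2/2 - x/4); value = 2*log(4)*cos(7/4) - 2*log(12)*cos(57/4)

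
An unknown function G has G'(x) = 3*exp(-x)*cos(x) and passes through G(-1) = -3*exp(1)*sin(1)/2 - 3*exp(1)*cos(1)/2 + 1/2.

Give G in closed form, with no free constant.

G(x) = (exp(x) + 3*sin(x) - 3*cos(x))*exp(-x)/2

Since d/dx undoes antidifferentiation here, G(x) must give back the stated G'(x).
A general antiderivative is 3*exp(-x)*sin(x)/2 - 3*exp(-x)*cos(x)/2 + C.
The condition gives C = -3*exp(1)*sin(1)/2 - 3*exp(1)*cos(1)/2 + 1/2 - (-3*exp(1)*sin(1)/2 - 3*exp(1)*cos(1)/2) = 1/2.
So G(x) = (exp(x) + 3*sin(x) - 3*cos(x))*exp(-x)/2.
Check: d/dx[(exp(x) + 3*sin(x) - 3*cos(x))*exp(-x)/2] = 3*exp(-x)*cos(x) = G'(x).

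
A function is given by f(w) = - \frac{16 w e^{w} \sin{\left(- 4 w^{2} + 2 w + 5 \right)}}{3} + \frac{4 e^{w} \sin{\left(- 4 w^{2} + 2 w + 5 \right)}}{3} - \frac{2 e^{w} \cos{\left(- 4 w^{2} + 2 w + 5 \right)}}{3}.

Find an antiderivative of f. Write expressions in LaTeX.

f has the shape u'v + uv' for u = - \frac{2 \cos{\left(- 4 w^{2} + 2 w + 5 \right)}}{3} and v = e^{w} — it is the derivative of the product u*v.
Check: d/dw[- \frac{2 e^{w} \cos{\left(- 4 w^{2} + 2 w + 5 \right)}}{3}] = - \frac{16 w e^{w} \sin{\left(- 4 w^{2} + 2 w + 5 \right)}}{3} + \frac{4 e^{w} \sin{\left(- 4 w^{2} + 2 w + 5 \right)}}{3} - \frac{2 e^{w} \cos{\left(- 4 w^{2} + 2 w + 5 \right)}}{3} = f(w).

An antiderivative is F(w) = - \frac{2 e^{w} \cos{\left(- 4 w^{2} + 2 w + 5 \right)}}{3}.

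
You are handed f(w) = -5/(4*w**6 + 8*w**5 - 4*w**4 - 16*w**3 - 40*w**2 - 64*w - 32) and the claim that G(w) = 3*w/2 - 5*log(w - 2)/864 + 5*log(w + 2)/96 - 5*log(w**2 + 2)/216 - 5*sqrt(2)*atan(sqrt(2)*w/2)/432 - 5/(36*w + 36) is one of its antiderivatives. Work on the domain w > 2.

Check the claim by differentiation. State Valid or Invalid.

Invalid: d/dw[G] - f = 3/2, which is not 0.

d/dw[G] = (6*w**6 + 12*w**5 - 6*w**4 - 24*w**3 - 60*w**2 - 96*w - 53)/(4*w**6 + 8*w**5 - 4*w**4 - 16*w**3 - 40*w**2 - 64*w - 32)
d/dw[G] - f(w) = 3/2 != 0.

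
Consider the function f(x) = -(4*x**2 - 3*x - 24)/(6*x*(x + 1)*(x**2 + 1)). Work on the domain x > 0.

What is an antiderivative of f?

An antiderivative is F(x) = 4*log(x) - 17*log(x + 1)/12 - 31*log(x**2 + 1)/24 - 25*atan(x)/12.

The denominator factors as 6*x*(x + 1)*(x**2 + 1); partial fractions split f into directly integrable pieces: -(31*x + 25)/(12*(x**2 + 1)) - 17/(12*(x + 1)) + 4/x.
Check: d/dx[4*log(x) - 17*log(x + 1)/12 - 31*log(x**2 + 1)/24 - 25*atan(x)/12] = (-4*x**2 + 3*x + 24)/(6*x**4 + 6*x**3 + 6*x**2 + 6*x), which equals f(x).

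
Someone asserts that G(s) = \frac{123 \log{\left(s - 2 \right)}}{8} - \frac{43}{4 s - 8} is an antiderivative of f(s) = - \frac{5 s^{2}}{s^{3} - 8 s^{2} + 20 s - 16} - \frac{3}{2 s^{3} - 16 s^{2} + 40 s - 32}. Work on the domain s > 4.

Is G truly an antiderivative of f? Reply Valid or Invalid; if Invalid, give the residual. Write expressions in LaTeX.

d/ds[G] = \frac{123 s - 160}{8 s^{2} - 32 s + 32}
d/ds[G] - f(s) = \frac{163}{8 s - 32} != 0.

Invalid: d/ds[G] - f = \frac{163}{8 s - 32}, which is not 0.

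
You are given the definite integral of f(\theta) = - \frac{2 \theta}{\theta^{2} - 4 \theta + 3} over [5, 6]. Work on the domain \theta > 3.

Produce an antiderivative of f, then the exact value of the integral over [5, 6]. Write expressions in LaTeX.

Factor the denominator (\left(\theta - 3\right) \left(\theta - 1\right)) and decompose: f = \frac{1}{\theta - 1} - \frac{3}{\theta - 3}; each piece integrates to a log, atan, or power term.
F(\theta) = - 3 \log{\left(\theta - 3 \right)} + \log{\left(\theta - 1 \right)} is an antiderivative of f.
Check: d/d\theta[- 3 \log{\left(\theta - 3 \right)} + \log{\left(\theta - 1 \right)}] = - \frac{2 \theta}{\theta^{2} - 4 \theta + 3} = f(\theta).
F(6) = - 3 \log{\left(3 \right)} + \log{\left(5 \right)}; F(5) = - 3 \log{\left(2 \right)} + \log{\left(4 \right)}.
Integral = F(6) - F(5) = - 3 \log{\left(3 \right)} - \log{\left(4 \right)} + \log{\left(5 \right)} + 3 \log{\left(2 \right)}.

Antiderivative: F(\theta) = - 3 \log{\left(\theta - 3 \right)} + \log{\left(\theta - 1 \right)}; value = - 3 \log{\left(3 \right)} - \log{\left(4 \right)} + \log{\left(5 \right)} + 3 \log{\left(2 \right)}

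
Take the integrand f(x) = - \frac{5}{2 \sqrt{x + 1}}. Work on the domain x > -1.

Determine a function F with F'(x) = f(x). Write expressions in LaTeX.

For F(x) to be correct the identity F'(x) - f(x) = 0 must hold.
Check: d/dx[- 5 \sqrt{x + 1}] = - \frac{5}{2 \sqrt{x + 1}} = f(x).

An antiderivative is F(x) = - 5 \sqrt{x + 1}.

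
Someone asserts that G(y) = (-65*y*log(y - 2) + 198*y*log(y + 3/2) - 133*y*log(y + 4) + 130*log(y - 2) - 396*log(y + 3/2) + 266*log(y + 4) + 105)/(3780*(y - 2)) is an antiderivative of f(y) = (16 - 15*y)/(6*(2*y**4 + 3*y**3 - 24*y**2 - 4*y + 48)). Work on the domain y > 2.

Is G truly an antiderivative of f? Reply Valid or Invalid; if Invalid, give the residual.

d/dy[G] = (16 - 15*y)/(24*y**4 + 36*y**3 - 288*y**2 - 48*y + 576)
d/dy[G] - f(y) = (15*y - 16)/(24*y**4 + 36*y**3 - 288*y**2 - 48*y + 576) != 0.

Invalid: d/dy[G] - f = (15*y - 16)/(24*y**4 + 36*y**3 - 288*y**2 - 48*y + 576), which is not 0.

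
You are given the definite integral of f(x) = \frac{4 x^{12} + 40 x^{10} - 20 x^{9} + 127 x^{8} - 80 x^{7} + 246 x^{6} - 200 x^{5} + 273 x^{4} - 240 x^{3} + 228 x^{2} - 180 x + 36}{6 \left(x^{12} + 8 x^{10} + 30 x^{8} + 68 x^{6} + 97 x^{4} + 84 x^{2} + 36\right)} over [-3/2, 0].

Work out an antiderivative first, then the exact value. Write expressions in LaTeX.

Antiderivative: F(x) = \frac{x}{2 \left(x^{4} + 2 x^{2} + 3\right)} + \frac{2 x \left(x^{2} - \frac{5 x}{4}\right)}{3 \left(x^{2} + 2\right)}; value = \frac{2347}{2278}

Any candidate F(x) must reproduce f(x) exactly when differentiated.
F(x) = \frac{x}{2 \left(x^{4} + 2 x^{2} + 3\right)} + \frac{2 x \left(x^{2} - \frac{5 x}{4}\right)}{3 \left(x^{2} + 2\right)} is an antiderivative of f.
Check: d/dx[\frac{x}{2 \left(x^{4} + 2 x^{2} + 3\right)} + \frac{2 x \left(x^{2} - \frac{5 x}{4}\right)}{3 \left(x^{2} + 2\right)}] = \frac{4 x^{12} + 40 x^{10} - 20 x^{9} + 127 x^{8} - 80 x^{7} + 246 x^{6} - 200 x^{5} + 273 x^{4} - 240 x^{3} + 228 x^{2} - 180 x + 36}{6 x^{12} + 48 x^{10} + 180 x^{8} + 408 x^{6} + 582 x^{4} + 504 x^{2} + 216}, which equals f(x).
F(0) = 0; F(-3/2) = - \frac{2347}{2278}.
Integral = F(0) - F(-3/2) = \frac{2347}{2278}.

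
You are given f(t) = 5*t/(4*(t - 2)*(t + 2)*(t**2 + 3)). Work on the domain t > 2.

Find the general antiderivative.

The denominator factors as 4*(t - 2)*(t + 2)*(t**2 + 3); partial fractions split f into directly integrable pieces: -5*t/(28*(t**2 + 3)) + 5/(56*(t + 2)) + 5/(56*(t - 2)).
Check: d/dt[5*log(t**2 - 4)/56 - 5*log(t**2 + 3)/56] = 5*t/(4*t**4 - 4*t**2 - 48), which equals f(t).

F(t) = 5*log(t**2 - 4)/56 - 5*log(t**2 + 3)/56 + C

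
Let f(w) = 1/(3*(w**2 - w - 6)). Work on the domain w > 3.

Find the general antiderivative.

F(w) = -(-log(w - 3) + log(w + 2))/15 + C

Factor the denominator (3*(w - 3)*(w + 2)) and decompose: f = -1/(15*(w + 2)) + 1/(15*(w - 3)); each piece integrates to a log, atan, or power term.
Check: d/dw[-(-log(w - 3) + log(w + 2))/15] = 1/(3*w**2 - 3*w - 18), which equals f(w).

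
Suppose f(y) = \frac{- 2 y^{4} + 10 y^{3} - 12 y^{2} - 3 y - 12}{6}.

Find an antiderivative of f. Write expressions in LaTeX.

An antiderivative is F(y) = - \frac{y \left(4 y^{4} - 25 y^{3} + 40 y^{2} + 15 y + 120\right)}{60}.

Differentiate the proposed F(y) back; it has to land on f(y) exactly.
Check: d/dy[- \frac{y \left(4 y^{4} - 25 y^{3} + 40 y^{2} + 15 y + 120\right)}{60}] = - \frac{y^{4}}{3} + \frac{5 y^{3}}{3} - 2 y^{2} - \frac{y}{2} - 2, which equals f(y).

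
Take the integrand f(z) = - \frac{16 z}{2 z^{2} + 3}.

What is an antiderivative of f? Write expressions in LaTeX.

An antiderivative is F(z) = - 4 \log{\left(2 z^{2} + 3 \right)}.

f matches the chain-rule pattern g'(h)*h' with inner function h(z) = 2 z^{2} + 3; substituting u = h(z) collapses the integral.
Check: d/dz[- 4 \log{\left(2 z^{2} + 3 \right)}] = - \frac{16 z}{2 z^{2} + 3} = f(z).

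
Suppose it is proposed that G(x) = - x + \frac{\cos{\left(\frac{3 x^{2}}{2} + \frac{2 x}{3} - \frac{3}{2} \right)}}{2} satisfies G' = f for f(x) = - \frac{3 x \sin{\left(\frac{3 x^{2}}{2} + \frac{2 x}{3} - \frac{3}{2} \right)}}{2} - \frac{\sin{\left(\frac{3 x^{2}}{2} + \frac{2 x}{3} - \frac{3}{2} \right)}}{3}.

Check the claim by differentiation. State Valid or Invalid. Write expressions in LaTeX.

Invalid: d/dx[G] - f = -1, which is not 0.

d/dx[G] = - \frac{3 x \sin{\left(\frac{3 x^{2}}{2} + \frac{2 x}{3} - \frac{3}{2} \right)}}{2} - \frac{\sin{\left(\frac{3 x^{2}}{2} + \frac{2 x}{3} - \frac{3}{2} \right)}}{3} - 1
d/dx[G] - f(x) = -1 != 0.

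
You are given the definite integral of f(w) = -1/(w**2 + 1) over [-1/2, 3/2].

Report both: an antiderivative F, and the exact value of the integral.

Differentiate the proposed F(w) back; it has to land on f(w) exactly.
F(w) = -atan(w) is an antiderivative of f.
Check: d/dw[-atan(w)] = -1/(w**2 + 1) = f(w).
F(3/2) = -atan(3/2); F(-1/2) = atan(1/2).
Integral = F(3/2) - F(-1/2) = -atan(3/2) - atan(1/2).

Antiderivative: F(w) = -atan(w); value = -atan(3/2) - atan(1/2)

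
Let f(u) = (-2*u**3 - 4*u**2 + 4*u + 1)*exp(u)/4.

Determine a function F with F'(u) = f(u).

f has the shape v'r + vr' for v = -u**3/2 + u**2/2 + 1/4 and r = exp(u) — it is the derivative of the product v*r.
Check: d/du[-u**3*exp(u)/2 + u**2*exp(u)/2 + exp(u)/4] = -u**3*exp(u)/2 - u**2*exp(u) + u*exp(u) + exp(u)/4, which equals f(u).

An antiderivative is F(u) = -u**3*exp(u)/2 + u**2*exp(u)/2 + exp(u)/4.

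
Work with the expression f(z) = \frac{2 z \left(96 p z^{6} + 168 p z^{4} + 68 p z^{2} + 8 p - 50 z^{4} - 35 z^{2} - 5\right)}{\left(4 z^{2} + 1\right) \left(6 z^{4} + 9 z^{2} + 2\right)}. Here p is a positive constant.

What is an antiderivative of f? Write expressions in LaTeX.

An antiderivative is F(z) = 4 p z^{2} + \frac{5 \log{\left(4 z^{2} + 1 \right)}}{4} - \frac{5 \log{\left(2 z^{4} + 3 z^{2} + \frac{2}{3} \right)}}{3}.

Since d/dz undoes antidifferentiation here, F'(z) = f(z) is required of F(z).
Check: d/dz[4 p z^{2} + \frac{5 \log{\left(4 z^{2} + 1 \right)}}{4} - \frac{5 \log{\left(2 z^{4} + 3 z^{2} + \frac{2}{3} \right)}}{3}] = \frac{192 p z^{7} + 336 p z^{5} + 136 p z^{3} + 16 p z - 100 z^{5} - 70 z^{3} - 10 z}{24 z^{6} + 42 z^{4} + 17 z^{2} + 2}, which equals f(z).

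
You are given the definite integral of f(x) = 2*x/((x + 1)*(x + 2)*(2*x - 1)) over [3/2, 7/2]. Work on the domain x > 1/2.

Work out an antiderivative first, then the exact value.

Antiderivative: F(x) = 2*log(x - 1/2)/15 + 2*log(x + 1)/3 - 4*log(x + 2)/5; value = -4*log(11/2)/5 - 2*log(5/2)/3 + 2*log(3)/15 + 4*log(7/2)/5 + 2*log(9/2)/3

Factor the denominator ((x + 1)*(x + 2)*(2*x - 1)) and decompose: f = 4/(15*(2*x - 1)) - 4/(5*(x + 2)) + 2/(3*(x + 1)); each piece integrates to a log, atan, or power term.
F(x) = 2*log(x - 1/2)/15 + 2*log(x + 1)/3 - 4*log(x + 2)/5 is an antiderivative of f.
Check: d/dx[2*log(x - 1/2)/15 + 2*log(x + 1)/3 - 4*log(x + 2)/5] = 2*x/(2*x**3 + 5*x**2 + x - 2), which equals f(x).
F(7/2) = -4*log(11/2)/5 + 2*log(3)/15 + 2*log(9/2)/3; F(3/2) = -4*log(7/2)/5 + 2*log(5/2)/3.
Integral = F(7/2) - F(3/2) = -4*log(11/2)/5 - 2*log(5/2)/3 + 2*log(3)/15 + 4*log(7/2)/5 + 2*log(9/2)/3.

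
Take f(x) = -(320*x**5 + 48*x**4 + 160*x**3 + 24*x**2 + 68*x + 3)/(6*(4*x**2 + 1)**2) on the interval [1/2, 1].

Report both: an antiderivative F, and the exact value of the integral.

Antiderivative: F(x) = (-10*x**2*(4*x**2 + 1) - 32*x**2 - 3*x*(4*x**2 + 1) - 2)/(6*(4*x**2 + 1)); value = -9/5

A candidate is checked by its d/dx: the result must match f(x).
F(x) = (-10*x**2*(4*x**2 + 1) - 32*x**2 - 3*x*(4*x**2 + 1) - 2)/(6*(4*x**2 + 1)) is an antiderivative of f.
Check: d/dx[(-10*x**2*(4*x**2 + 1) - 32*x**2 - 3*x*(4*x**2 + 1) - 2)/(6*(4*x**2 + 1))] = (-320*x**5 - 48*x**4 - 160*x**3 - 24*x**2 - 68*x - 3)/(96*x**4 + 48*x**2 + 6), which equals f(x).
F(1) = -33/10; F(1/2) = -3/2.
Integral = F(1) - F(1/2) = -9/5.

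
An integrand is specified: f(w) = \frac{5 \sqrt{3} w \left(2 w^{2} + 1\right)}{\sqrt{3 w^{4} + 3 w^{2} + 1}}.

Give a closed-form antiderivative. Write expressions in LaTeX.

f matches the chain-rule pattern g'(h)*h' with inner function h(w) = w^{4} + w^{2} + \frac{1}{3}; substituting u = h(w) collapses the integral.
Check: d/dw[5 \sqrt{w^{4} + w^{2} + \frac{1}{3}}] = \frac{10 \sqrt{3} w^{3} + 5 \sqrt{3} w}{\sqrt{3 w^{4} + 3 w^{2} + 1}}, which equals f(w).

An antiderivative is F(w) = 5 \sqrt{w^{4} + w^{2} + \frac{1}{3}}.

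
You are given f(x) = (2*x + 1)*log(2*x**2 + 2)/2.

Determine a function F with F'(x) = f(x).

Whatever form F(x) takes, F'(x) = f(x) is non-negotiable.
Check: d/dx[x**2*log(2*x**2 + 2)/2 - x**2/2 + x*log(2*x**2 + 2)/2 - x + log(x**2 + 1)/2 + atan(x)] = x*log(x**2 + 1) + x*log(2) + log(x**2 + 1)/2 + log(2)/2, which equals f(x).

An antiderivative is F(x) = x**2*log(2*x**2 + 2)/2 - x**2/2 + x*log(2*x**2 + 2)/2 - x + log(x**2 + 1)/2 + atan(x).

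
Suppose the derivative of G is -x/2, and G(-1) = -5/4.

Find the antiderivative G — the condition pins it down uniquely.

G(x) = (-x**2 - 4)/4

Since d/dx undoes antidifferentiation here, G(x) must give back the stated G'(x).
A general antiderivative is -x**2/4 + C.
The condition gives C = -5/4 - (-1/4) = -1.
So G(x) = (-x**2 - 4)/4.
Check: d/dx[(-x**2 - 4)/4] = -x/2 = G'(x).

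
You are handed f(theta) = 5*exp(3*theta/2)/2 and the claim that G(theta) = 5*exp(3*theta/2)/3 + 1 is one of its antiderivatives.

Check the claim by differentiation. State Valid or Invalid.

d/dtheta[G] = 5*exp(3*theta/2)/2
This equals f(theta) exactly, so the claim holds.

Valid - differentiating G returns exactly f.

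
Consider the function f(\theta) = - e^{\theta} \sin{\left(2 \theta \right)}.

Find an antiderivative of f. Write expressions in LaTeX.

An antiderivative is F(\theta) = - \frac{e^{\theta} \sin{\left(2 \theta \right)}}{5} + \frac{2 e^{\theta} \cos{\left(2 \theta \right)}}{5}.

Check any antiderivative F(\theta) by computing F'(\theta) and comparing it with f(\theta).
Check: d/d\theta[- \frac{e^{\theta} \sin{\left(2 \theta \right)}}{5} + \frac{2 e^{\theta} \cos{\left(2 \theta \right)}}{5}] = - e^{\theta} \sin{\left(2 \theta \right)} = f(\theta).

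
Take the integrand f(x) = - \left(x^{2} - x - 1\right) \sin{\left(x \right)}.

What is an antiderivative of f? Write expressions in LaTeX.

An antiderivative is F(x) = x^{2} \cos{\left(x \right)} - 2 x \sin{\left(x \right)} - x \cos{\left(x \right)} + \sin{\left(x \right)} - 3 \cos{\left(x \right)}.

Any candidate F(x) must reproduce f(x) exactly when differentiated.
Check: d/dx[x^{2} \cos{\left(x \right)} - 2 x \sin{\left(x \right)} - x \cos{\left(x \right)} + \sin{\left(x \right)} - 3 \cos{\left(x \right)}] = - x^{2} \sin{\left(x \right)} + x \sin{\left(x \right)} + \sin{\left(x \right)}, which equals f(x).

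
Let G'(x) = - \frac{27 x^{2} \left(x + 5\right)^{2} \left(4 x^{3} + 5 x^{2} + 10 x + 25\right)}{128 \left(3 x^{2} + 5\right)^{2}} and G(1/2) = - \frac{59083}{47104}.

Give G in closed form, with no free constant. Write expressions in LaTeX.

G'(x) has the shape u'v + uv' for u = \frac{3}{2 \left(x^{2} + \frac{5}{3}\right)} and v = \left(- \frac{x^{2}}{4} - \frac{5 x}{4}\right)^{3} — it is the derivative of the product u*v.
A general antiderivative is \frac{3 \left(- \frac{x^{2}}{4} - \frac{5 x}{4}\right)^{3}}{2 \left(x^{2} + \frac{5}{3}\right)} + C.
The condition gives C = - \frac{59083}{47104} - (- \frac{11979}{47104}) = -1.
So G(x) = - \frac{3 x^{6}}{128 x^{2} + \frac{640}{3}} - \frac{45 x^{5}}{128 x^{2} + \frac{640}{3}} - \frac{225 x^{4}}{128 x^{2} + \frac{640}{3}} - \frac{375 x^{3}}{128 x^{2} + \frac{640}{3}} - 1.
Check: d/dx[- \frac{3 x^{6}}{128 x^{2} + \frac{640}{3}} - \frac{45 x^{5}}{128 x^{2} + \frac{640}{3}} - \frac{225 x^{4}}{128 x^{2} + \frac{640}{3}} - \frac{375 x^{3}}{128 x^{2} + \frac{640}{3}} - 1] = \frac{- 108 x^{7} - 1215 x^{6} - 4320 x^{5} - 6750 x^{4} - 13500 x^{3} - 16875 x^{2}}{1152 x^{4} + 3840 x^{2} + 3200}, which equals G'(x).

G(x) = - \frac{3 x^{6}}{128 x^{2} + \frac{640}{3}} - \frac{45 x^{5}}{128 x^{2} + \frac{640}{3}} - \frac{225 x^{4}}{128 x^{2} + \frac{640}{3}} - \frac{375 x^{3}}{128 x^{2} + \frac{640}{3}} - 1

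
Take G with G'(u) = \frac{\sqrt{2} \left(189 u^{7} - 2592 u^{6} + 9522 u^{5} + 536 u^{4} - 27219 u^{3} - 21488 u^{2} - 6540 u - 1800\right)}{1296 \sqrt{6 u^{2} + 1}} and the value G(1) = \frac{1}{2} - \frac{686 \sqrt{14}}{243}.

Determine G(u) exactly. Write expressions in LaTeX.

G(u) = \frac{\sqrt{2} \sqrt{6 u^{2} + 1} \left(3 u^{2} - 16 u - 15\right)^{3} + 3888}{7776}

Recognize the product-rule pattern: G'(u) = v'r + vr' with v = \frac{4 \sqrt{3 u^{2} + \frac{1}{2}}}{9}, r = \left(\frac{u^{2}}{4} - \frac{4 u}{3} - \frac{5}{4}\right)^{3}, so integration by parts undoes it.
A general antiderivative is \frac{4 \sqrt{3 u^{2} + \frac{1}{2}} \left(\frac{u^{2}}{4} - \frac{4 u}{3} - \frac{5}{4}\right)^{3}}{9} + C.
The condition gives C = \frac{1}{2} - \frac{686 \sqrt{14}}{243} - (- \frac{686 \sqrt{14}}{243}) = \frac{1}{2}.
So G(u) = \frac{\sqrt{2} \sqrt{6 u^{2} + 1} \left(3 u^{2} - 16 u - 15\right)^{3} + 3888}{7776}.
Check: d/du[\frac{\sqrt{2} \sqrt{6 u^{2} + 1} \left(3 u^{2} - 16 u - 15\right)^{3} + 3888}{7776}] = \frac{189 \sqrt{2} u^{7} - 2592 \sqrt{2} u^{6} + 9522 \sqrt{2} u^{5} + 536 \sqrt{2} u^{4} - 27219 \sqrt{2} u^{3} - 21488 \sqrt{2} u^{2} - 6540 \sqrt{2} u - 1800 \sqrt{2}}{1296 \sqrt{6 u^{2} + 1}}, which equals G'(u).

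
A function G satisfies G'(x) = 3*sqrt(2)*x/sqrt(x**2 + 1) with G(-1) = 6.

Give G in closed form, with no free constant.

G'(x) matches the chain-rule pattern g'(h)*h' with inner function h(x) = 2*x**2 + 2; substituting u = h(x) collapses the integral.
A general antiderivative is 3*sqrt(2*x**2 + 2) + C.
The condition gives C = 6 - (6) = 0.
So G(x) = 3*sqrt(2)*sqrt(x**2 + 1).
Check: d/dx[3*sqrt(2)*sqrt(x**2 + 1)] = 3*sqrt(2)*x/sqrt(x**2 + 1) = G'(x).

G(x) = 3*sqrt(2)*sqrt(x**2 + 1)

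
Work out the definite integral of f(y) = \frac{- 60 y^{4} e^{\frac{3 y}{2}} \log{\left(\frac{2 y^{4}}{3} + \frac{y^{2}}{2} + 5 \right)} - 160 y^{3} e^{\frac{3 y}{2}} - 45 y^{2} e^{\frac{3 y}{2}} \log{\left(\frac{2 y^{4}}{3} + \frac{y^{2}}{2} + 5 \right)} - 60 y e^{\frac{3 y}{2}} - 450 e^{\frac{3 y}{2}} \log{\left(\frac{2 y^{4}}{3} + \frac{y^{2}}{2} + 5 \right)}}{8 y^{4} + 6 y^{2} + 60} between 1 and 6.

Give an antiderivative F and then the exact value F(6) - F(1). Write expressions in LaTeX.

Recognize the product-rule pattern: f = u'v + uv' with u = - 5 e^{\frac{3 y}{2}}, v = \log{\left(\frac{2 y^{4}}{3} + \frac{y^{2}}{2} + 5 \right)}, so integration by parts undoes it.
F(y) = - 5 e^{\frac{3 y}{2}} \log{\left(\frac{2 y^{4}}{3} + \frac{y^{2}}{2} + 5 \right)} is an antiderivative of f.
Check: d/dy[- 5 e^{\frac{3 y}{2}} \log{\left(\frac{2 y^{4}}{3} + \frac{y^{2}}{2} + 5 \right)}] = \frac{- 60 y^{4} e^{\frac{3 y}{2}} \log{\left(\frac{2 y^{4}}{3} + \frac{y^{2}}{2} + 5 \right)} - 160 y^{3} e^{\frac{3 y}{2}} - 45 y^{2} e^{\frac{3 y}{2}} \log{\left(\frac{2 y^{4}}{3} + \frac{y^{2}}{2} + 5 \right)} - 60 y e^{\frac{3 y}{2}} - 450 e^{\frac{3 y}{2}} \log{\left(\frac{2 y^{4}}{3} + \frac{y^{2}}{2} + 5 \right)}}{8 y^{4} + 6 y^{2} + 60} = f(y).
F(6) = - 5 e^{9} \log{\left(887 \right)}; F(1) = - 5 e^{\frac{3}{2}} \log{\left(\frac{37}{6} \right)}.
Integral = F(6) - F(1) = - 5 e^{9} \log{\left(887 \right)} + 5 e^{\frac{3}{2}} \log{\left(\frac{37}{6} \right)}.

Antiderivative: F(y) = - 5 e^{\frac{3 y}{2}} \log{\left(\frac{2 y^{4}}{3} + \frac{y^{2}}{2} + 5 \right)}; value = - 5 e^{9} \log{\left(887 \right)} + 5 e^{\frac{3}{2}} \log{\left(\frac{37}{6} \right)}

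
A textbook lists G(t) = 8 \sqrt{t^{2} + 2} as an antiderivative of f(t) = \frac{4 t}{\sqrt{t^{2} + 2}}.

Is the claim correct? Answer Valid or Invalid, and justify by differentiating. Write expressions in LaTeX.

Invalid: d/dt[G] - f = \frac{4 t}{\sqrt{t^{2} + 2}}, which is not 0.

d/dt[G] = \frac{8 t}{\sqrt{t^{2} + 2}}
d/dt[G] - f(t) = \frac{4 t}{\sqrt{t^{2} + 2}} != 0.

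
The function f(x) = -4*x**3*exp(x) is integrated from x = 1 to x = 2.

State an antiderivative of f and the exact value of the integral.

f has the shape u'v + uv' for u = -4*x**3 + 12*x**2 - 24*x + 24 and v = exp(x) — it is the derivative of the product u*v.
F(x) = -4*(x**3 - 3*x**2 + 6*x - 6)*exp(x) is an antiderivative of f.
Check: d/dx[-4*(x**3 - 3*x**2 + 6*x - 6)*exp(x)] = -4*x**3*exp(x) = f(x).
F(2) = -8*exp(2); F(1) = 8*exp(1).
Integral = F(2) - F(1) = -8*exp(2) - 8*exp(1).

Antiderivative: F(x) = -4*(x**3 - 3*x**2 + 6*x - 6)*exp(x); value = -8*exp(2) - 8*exp(1)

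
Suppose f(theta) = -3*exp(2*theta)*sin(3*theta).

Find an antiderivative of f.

An antiderivative is F(theta) = -6*exp(2*theta)*sin(3*theta)/13 + 9*exp(2*theta)*cos(3*theta)/13.

Whatever form F(theta) takes, F'(theta) = f(theta) is non-negotiable.
Check: d/dtheta[-6*exp(2*theta)*sin(3*theta)/13 + 9*exp(2*theta)*cos(3*theta)/13] = -3*exp(2*theta)*sin(3*theta) = f(theta).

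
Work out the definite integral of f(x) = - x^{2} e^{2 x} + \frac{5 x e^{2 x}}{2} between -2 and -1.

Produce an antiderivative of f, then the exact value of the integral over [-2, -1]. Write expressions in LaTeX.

f has the shape u'v + uv' for u = - \frac{x^{2}}{2} + \frac{7 x}{4} - \frac{7}{8} and v = e^{2 x} — it is the derivative of the product u*v.
F(x) = - \frac{x^{2} e^{2 x}}{2} + \frac{7 x e^{2 x}}{4} - \frac{7 e^{2 x}}{8} is an antiderivative of f.
Check: d/dx[- \frac{x^{2} e^{2 x}}{2} + \frac{7 x e^{2 x}}{4} - \frac{7 e^{2 x}}{8}] = - x^{2} e^{2 x} + \frac{5 x e^{2 x}}{2} = f(x).
F(-1) = - \frac{25}{8 e^{2}}; F(-2) = - \frac{51}{8 e^{4}}.
Integral = F(-1) - F(-2) = - \frac{25}{8 e^{2}} + \frac{51}{8 e^{4}}.

Antiderivative: F(x) = - \frac{x^{2} e^{2 x}}{2} + \frac{7 x e^{2 x}}{4} - \frac{7 e^{2 x}}{8}; value = - \frac{25}{8 e^{2}} + \frac{51}{8 e^{4}}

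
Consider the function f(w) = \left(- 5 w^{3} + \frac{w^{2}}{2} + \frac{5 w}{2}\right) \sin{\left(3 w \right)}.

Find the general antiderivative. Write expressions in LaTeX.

Check any antiderivative F(w) by computing F'(w) and comparing it with f(w).
Check: d/dw[\frac{5 w^{3} \cos{\left(3 w \right)}}{3} - \frac{5 w^{2} \sin{\left(3 w \right)}}{3} - \frac{w^{2} \cos{\left(3 w \right)}}{6} + \frac{w \sin{\left(3 w \right)}}{9} - \frac{35 w \cos{\left(3 w \right)}}{18} + \frac{35 \sin{\left(3 w \right)}}{54} + \frac{\cos{\left(3 w \right)}}{27}] = - 5 w^{3} \sin{\left(3 w \right)} + \frac{w^{2} \sin{\left(3 w \right)}}{2} + \frac{5 w \sin{\left(3 w \right)}}{2}, which equals f(w).

F(w) = \frac{5 w^{3} \cos{\left(3 w \right)}}{3} - \frac{5 w^{2} \sin{\left(3 w \right)}}{3} - \frac{w^{2} \cos{\left(3 w \right)}}{6} + \frac{w \sin{\left(3 w \right)}}{9} - \frac{35 w \cos{\left(3 w \right)}}{18} + \frac{35 \sin{\left(3 w \right)}}{54} + \frac{\cos{\left(3 w \right)}}{27} + C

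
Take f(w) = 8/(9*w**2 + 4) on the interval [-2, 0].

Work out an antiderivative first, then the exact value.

Antiderivative: F(w) = 4*atan(3*w/2)/3; value = 4*atan(3)/3

A first test for any F(w): its w-derivative must equal f(w) identically.
F(w) = 4*atan(3*w/2)/3 is an antiderivative of f.
Check: d/dw[4*atan(3*w/2)/3] = 8/(9*w**2 + 4) = f(w).
F(0) = 0; F(-2) = -4*atan(3)/3.
Integral = F(0) - F(-2) = 4*atan(3)/3.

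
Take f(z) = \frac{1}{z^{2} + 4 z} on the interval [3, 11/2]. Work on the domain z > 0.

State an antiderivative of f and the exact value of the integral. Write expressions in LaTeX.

Antiderivative: F(z) = \frac{\log{\left(z \right)} - \log{\left(z + 4 \right)}}{4}; value = - \frac{\log{\left(\frac{19}{2} \right)}}{4} - \frac{\log{\left(3 \right)}}{4} + \frac{\log{\left(\frac{11}{2} \right)}}{4} + \frac{\log{\left(7 \right)}}{4}

Factor the denominator (z \left(z + 4\right)) and decompose: f = - \frac{1}{4 \left(z + 4\right)} + \frac{1}{4 z}; each piece integrates to a log, atan, or power term.
F(z) = \frac{\log{\left(z \right)} - \log{\left(z + 4 \right)}}{4} is an antiderivative of f.
Check: d/dz[\frac{\log{\left(z \right)} - \log{\left(z + 4 \right)}}{4}] = \frac{1}{z^{2} + 4 z} = f(z).
F(11/2) = - \frac{\log{\left(\frac{19}{2} \right)}}{4} + \frac{\log{\left(\frac{11}{2} \right)}}{4}; F(3) = - \frac{\log{\left(7 \right)}}{4} + \frac{\log{\left(3 \right)}}{4}.
Integral = F(11/2) - F(3) = - \frac{\log{\left(\frac{19}{2} \right)}}{4} - \frac{\log{\left(3 \right)}}{4} + \frac{\log{\left(\frac{11}{2} \right)}}{4} + \frac{\log{\left(7 \right)}}{4}.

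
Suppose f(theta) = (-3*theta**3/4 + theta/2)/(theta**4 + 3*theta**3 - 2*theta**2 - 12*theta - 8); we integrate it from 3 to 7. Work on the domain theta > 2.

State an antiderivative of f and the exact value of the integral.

Antiderivative: F(theta) = (-5*theta*log(theta - 2) - 4*theta*log(theta + 1) - 27*theta*log(theta + 2) - 10*log(theta - 2) - 8*log(theta + 1) - 54*log(theta + 2) - 60)/(48*theta + 96); value = -9*log(9)/16 - log(8)/12 + 1/9 + log(4)/12 + 11*log(5)/24

The denominator factors as 4*(theta - 2)*(theta + 1)*(theta + 2)**2; partial fractions split f into directly integrable pieces: -9/(16*(theta + 2)) + 5/(4*(theta + 2)**2) - 1/(12*(theta + 1)) - 5/(48*(theta - 2)).
F(theta) = (-5*theta*log(theta - 2) - 4*theta*log(theta + 1) - 27*theta*log(theta + 2) - 10*log(theta - 2) - 8*log(theta + 1) - 54*log(theta + 2) - 60)/(48*theta + 96) is an antiderivative of f.
Check: d/dtheta[(-5*theta*log(theta - 2) - 4*theta*log(theta + 1) - 27*theta*log(theta + 2) - 10*log(theta - 2) - 8*log(theta + 1) - 54*log(theta + 2) - 60)/(48*theta + 96)] = (-3*theta**3 + 2*theta)/(4*theta**4 + 12*theta**3 - 8*theta**2 - 48*theta - 32), which equals f(theta).
F(7) = -9*log(9)/16 - log(8)/12 - 5*log(5)/48 - 5/36; F(3) = -9*log(5)/16 - 1/4 - log(4)/12.
Integral = F(7) - F(3) = -9*log(9)/16 - log(8)/12 + 1/9 + log(4)/12 + 11*log(5)/24.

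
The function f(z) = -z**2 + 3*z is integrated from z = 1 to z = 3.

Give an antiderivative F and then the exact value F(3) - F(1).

Antiderivative: F(z) = z**2*(9 - 2*z)/6; value = 10/3

The integrand splits into summands that can be handled one at a time.
F(z) = z**2*(9 - 2*z)/6 is an antiderivative of f.
Check: d/dz[z**2*(9 - 2*z)/6] = -z**2 + 3*z = f(z).
F(3) = 9/2; F(1) = 7/6.
Integral = F(3) - F(1) = 10/3.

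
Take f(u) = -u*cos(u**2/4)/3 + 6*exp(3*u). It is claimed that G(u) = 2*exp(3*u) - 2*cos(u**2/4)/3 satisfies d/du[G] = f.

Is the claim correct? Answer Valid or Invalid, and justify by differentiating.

Invalid: d/du[G] - f = u*sin(u**2/4)/3 + u*cos(u**2/4)/3, which is not 0.

d/du[G] = u*sin(u**2/4)/3 + 6*exp(3*u)
d/du[G] - f(u) = u*sin(u**2/4)/3 + u*cos(u**2/4)/3 != 0.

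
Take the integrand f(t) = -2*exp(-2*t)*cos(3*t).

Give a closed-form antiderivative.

An antiderivative is F(t) = 2*(-3*sin(3*t) + 2*cos(3*t))*exp(-2*t)/13.

A candidate is checked by its d/dt: the result must match f(t).
Check: d/dt[2*(-3*sin(3*t) + 2*cos(3*t))*exp(-2*t)/13] = -2*exp(-2*t)*cos(3*t) = f(t).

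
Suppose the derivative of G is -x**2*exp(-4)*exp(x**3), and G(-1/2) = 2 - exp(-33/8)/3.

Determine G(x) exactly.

G'(x) matches the chain-rule pattern g'(h)*h' with inner function h(x) = x**3 - 4; substituting u = h(x) collapses the integral.
A general antiderivative is -exp(x**3 - 4)/3 + C.
The condition gives C = 2 - exp(-33/8)/3 - (-exp(-33/8)/3) = 2.
So G(x) = (6 - exp(x**3 - 4))/3.
Check: d/dx[(6 - exp(x**3 - 4))/3] = -x**2*exp(-4)*exp(x**3) = G'(x).

G(x) = (6 - exp(x**3 - 4))/3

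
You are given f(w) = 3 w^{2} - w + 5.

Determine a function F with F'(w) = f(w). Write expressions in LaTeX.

An antiderivative is F(w) = w^{3} - \frac{w^{2}}{2} + 5 w.

Integrate term by term and add the pieces.
Check: d/dw[w^{3} - \frac{w^{2}}{2} + 5 w] = 3 w^{2} - w + 5 = f(w).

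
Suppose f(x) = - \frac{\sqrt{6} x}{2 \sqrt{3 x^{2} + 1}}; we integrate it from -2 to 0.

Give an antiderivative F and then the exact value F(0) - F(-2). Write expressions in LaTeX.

Antiderivative: F(x) = - \frac{\sqrt{6} \sqrt{3 x^{2} + 1}}{6}; value = - \frac{\sqrt{6}}{6} + \frac{\sqrt{78}}{6}

The substitution u = 2 x^{2} + \frac{2}{3} works: f is exactly (dF/du)*(du/dx) for that inner function.
F(x) = - \frac{\sqrt{6} \sqrt{3 x^{2} + 1}}{6} is an antiderivative of f.
Check: d/dx[- \frac{\sqrt{6} \sqrt{3 x^{2} + 1}}{6}] = - \frac{\sqrt{6} x}{2 \sqrt{3 x^{2} + 1}} = f(x).
F(0) = - \frac{\sqrt{6}}{6}; F(-2) = - \frac{\sqrt{78}}{6}.
Integral = F(0) - F(-2) = - \frac{\sqrt{6}}{6} + \frac{\sqrt{78}}{6}.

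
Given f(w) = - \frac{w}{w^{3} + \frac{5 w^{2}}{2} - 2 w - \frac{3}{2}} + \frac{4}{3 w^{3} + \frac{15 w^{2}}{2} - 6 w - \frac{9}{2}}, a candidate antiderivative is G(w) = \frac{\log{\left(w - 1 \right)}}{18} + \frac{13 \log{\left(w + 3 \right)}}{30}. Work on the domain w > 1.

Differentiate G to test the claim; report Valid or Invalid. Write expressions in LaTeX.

Invalid: d/dw[G] - f = \frac{44}{90 w + 45}, which is not 0.

d/dw[G] = \frac{22 w - 12}{45 w^{2} + 90 w - 135}
d/dw[G] - f(w) = \frac{44}{90 w + 45} != 0.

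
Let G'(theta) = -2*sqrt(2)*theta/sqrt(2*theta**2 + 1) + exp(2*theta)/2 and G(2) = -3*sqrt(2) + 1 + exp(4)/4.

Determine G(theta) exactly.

Integrate term by term and add the pieces.
A general antiderivative is -sqrt(4*theta**2 + 2) + exp(2*theta)/4 + C.
The condition gives C = -3*sqrt(2) + 1 + exp(4)/4 - (-3*sqrt(2) + exp(4)/4) = 1.
So G(theta) = -sqrt(2)*sqrt(2*theta**2 + 1) + exp(2*theta)/4 + 1.
Check: d/dtheta[-sqrt(2)*sqrt(2*theta**2 + 1) + exp(2*theta)/4 + 1] = (-4*sqrt(2)*theta + sqrt(2*theta**2 + 1)*exp(2*theta))/(2*sqrt(2*theta**2 + 1)), which equals G'(theta).

G(theta) = -sqrt(2)*sqrt(2*theta**2 + 1) + exp(2*theta)/4 + 1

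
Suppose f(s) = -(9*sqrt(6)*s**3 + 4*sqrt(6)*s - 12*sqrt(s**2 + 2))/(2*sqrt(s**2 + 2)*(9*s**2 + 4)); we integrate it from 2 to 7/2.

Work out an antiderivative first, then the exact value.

Antiderivative: F(s) = (-sqrt(6)*sqrt(s**2 + 2) + 2*atan(3*s/2))/2; value = -3*sqrt(38)/4 - atan(3) + atan(21/4) + 3

Check any antiderivative F(s) by computing F'(s) and comparing it with f(s).
F(s) = (-sqrt(6)*sqrt(s**2 + 2) + 2*atan(3*s/2))/2 is an antiderivative of f.
Check: d/ds[(-sqrt(6)*sqrt(s**2 + 2) + 2*atan(3*s/2))/2] = (-9*sqrt(6)*s**3 - 4*sqrt(6)*s + 12*sqrt(s**2 + 2))/(18*s**2*sqrt(s**2 + 2) + 8*sqrt(s**2 + 2)), which equals f(s).
F(7/2) = -3*sqrt(38)/4 + atan(21/4); F(2) = -3 + atan(3).
Integral = F(7/2) - F(2) = -3*sqrt(38)/4 - atan(3) + atan(21/4) + 3.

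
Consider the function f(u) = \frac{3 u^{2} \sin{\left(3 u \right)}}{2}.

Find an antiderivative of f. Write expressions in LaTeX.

A first test for any F(u): its u-derivative must equal f(u) identically.
Check: d/du[- \frac{u^{2} \cos{\left(3 u \right)}}{2} + \frac{u \sin{\left(3 u \right)}}{3} + \frac{\cos{\left(3 u \right)}}{9}] = \frac{3 u^{2} \sin{\left(3 u \right)}}{2} = f(u).

An antiderivative is F(u) = - \frac{u^{2} \cos{\left(3 u \right)}}{2} + \frac{u \sin{\left(3 u \right)}}{3} + \frac{\cos{\left(3 u \right)}}{9}.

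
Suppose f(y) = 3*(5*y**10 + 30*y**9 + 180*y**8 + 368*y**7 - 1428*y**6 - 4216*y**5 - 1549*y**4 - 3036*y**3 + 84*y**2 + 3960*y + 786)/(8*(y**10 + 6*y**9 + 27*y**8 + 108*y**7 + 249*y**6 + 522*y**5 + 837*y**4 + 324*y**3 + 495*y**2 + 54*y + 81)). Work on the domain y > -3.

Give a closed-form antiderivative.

Recover f(y) by differentiating a candidate F(y); any mismatch rules it out.
Check: d/dy[5*y**5/(8*y**4/3 + 24*y**2 + 8) - 25*y**4/(8*y**4/3 + 24*y**2 + 8) - y**2/(2*y**4/3 + 6*y**2 + 2) + y/(y**5/3 + y**4 + 3*y**3 + 9*y**2 + y + 3) + 11*y/(4*y**4/3 + 12*y**2 + 4) - 5/(y**5/3 + y**4 + 3*y**3 + 9*y**2 + y + 3) - 5/(4*y**4/3 + 12*y**2 + 4)] = (15*y**10 + 90*y**9 + 540*y**8 + 1104*y**7 - 4284*y**6 - 12648*y**5 - 4647*y**4 - 9108*y**3 + 252*y**2 + 11880*y + 2358)/(8*y**10 + 48*y**9 + 216*y**8 + 864*y**7 + 1992*y**6 + 4176*y**5 + 6696*y**4 + 2592*y**3 + 3960*y**2 + 432*y + 648), which equals f(y).

An antiderivative is F(y) = 5*y**5/(8*y**4/3 + 24*y**2 + 8) - 25*y**4/(8*y**4/3 + 24*y**2 + 8) - y**2/(2*y**4/3 + 6*y**2 + 2) + y/(y**5/3 + y**4 + 3*y**3 + 9*y**2 + y + 3) + 11*y/(4*y**4/3 + 12*y**2 + 4) - 5/(y**5/3 + y**4 + 3*y**3 + 9*y**2 + y + 3) - 5/(4*y**4/3 + 12*y**2 + 4).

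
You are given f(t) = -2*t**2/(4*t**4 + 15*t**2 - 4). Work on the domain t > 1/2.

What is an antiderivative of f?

An antiderivative is F(t) = -log(t - 1/2)/34 + log(t + 1/2)/34 - 4*atan(t/2)/17.

Factor the denominator ((2*t - 1)*(2*t + 1)*(t**2 + 4)) and decompose: f = -8/(17*(t**2 + 4)) + 1/(17*(2*t + 1)) - 1/(17*(2*t - 1)); each piece integrates to a log, atan, or power term.
Check: d/dt[-log(t - 1/2)/34 + log(t + 1/2)/34 - 4*atan(t/2)/17] = -2*t**2/(4*t**4 + 15*t**2 - 4) = f(t).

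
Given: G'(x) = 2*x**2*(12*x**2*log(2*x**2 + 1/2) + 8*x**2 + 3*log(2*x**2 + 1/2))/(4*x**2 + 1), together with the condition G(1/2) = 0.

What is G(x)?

Recognize the product-rule pattern: G'(x) = u'v + uv' with u = 2*x**3, v = log(2*x**2 + 1/2), so integration by parts undoes it.
A general antiderivative is 2*x**3*log(2*x**2 + 1/2) + C.
The condition gives C = 0 - (0) = 0.
So G(x) = 2*x**3*log(2*x**2 + 1/2).
Check: d/dx[2*x**3*log(2*x**2 + 1/2)] = (24*x**4*log(2*x**2 + 1/2) + 16*x**4 + 6*x**2*log(2*x**2 + 1/2))/(4*x**2 + 1), which equals G'(x).

G(x) = 2*x**3*log(2*x**2 + 1/2)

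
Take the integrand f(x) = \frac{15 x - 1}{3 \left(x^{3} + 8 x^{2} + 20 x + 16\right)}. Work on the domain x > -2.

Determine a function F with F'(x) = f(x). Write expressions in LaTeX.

An antiderivative is F(x) = \frac{61 x \log{\left(x + 2 \right)} - 61 x \log{\left(x + 4 \right)} + 122 \log{\left(x + 2 \right)} - 122 \log{\left(x + 4 \right)} + 62}{12 x + 24}.

Factor the denominator (3 \left(x + 2\right)^{2} \left(x + 4\right)) and decompose: f = - \frac{61}{12 \left(x + 4\right)} + \frac{61}{12 \left(x + 2\right)} - \frac{31}{6 \left(x + 2\right)^{2}}; each piece integrates to a log, atan, or power term.
Check: d/dx[\frac{61 x \log{\left(x + 2 \right)} - 61 x \log{\left(x + 4 \right)} + 122 \log{\left(x + 2 \right)} - 122 \log{\left(x + 4 \right)} + 62}{12 x + 24}] = \frac{15 x - 1}{3 x^{3} + 24 x^{2} + 60 x + 48}, which equals f(x).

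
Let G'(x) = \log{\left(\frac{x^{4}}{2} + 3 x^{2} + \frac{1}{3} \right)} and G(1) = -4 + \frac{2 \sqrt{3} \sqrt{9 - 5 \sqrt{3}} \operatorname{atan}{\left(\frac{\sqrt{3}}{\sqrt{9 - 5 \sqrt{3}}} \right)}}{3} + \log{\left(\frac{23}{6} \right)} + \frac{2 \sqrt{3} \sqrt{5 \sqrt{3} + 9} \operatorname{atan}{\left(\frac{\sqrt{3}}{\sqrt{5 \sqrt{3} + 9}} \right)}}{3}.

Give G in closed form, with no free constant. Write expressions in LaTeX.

G(x) = x \log{\left(\frac{x^{4}}{2} + 3 x^{2} + \frac{1}{3} \right)} - 4 x + 2 \sqrt{3 - \frac{5 \sqrt{3}}{3}} \operatorname{atan}{\left(\frac{\sqrt{3} x}{\sqrt{9 - 5 \sqrt{3}}} \right)} + 2 \sqrt{\frac{5 \sqrt{3}}{3} + 3} \operatorname{atan}{\left(\frac{\sqrt{3} x}{\sqrt{5 \sqrt{3} + 9}} \right)}

Check a candidate G(x) by differentiating: d/dx[G] must match the given G'(x).
A general antiderivative is x \log{\left(\frac{x^{4}}{2} + 3 x^{2} + \frac{1}{3} \right)} - 4 x + 2 \sqrt{3 - \frac{5 \sqrt{3}}{3}} \operatorname{atan}{\left(\frac{\sqrt{3} x}{\sqrt{9 - 5 \sqrt{3}}} \right)} + 2 \sqrt{\frac{5 \sqrt{3}}{3} + 3} \operatorname{atan}{\left(\frac{\sqrt{3} x}{\sqrt{5 \sqrt{3} + 9}} \right)} + C.
The condition gives C = -4 + \frac{2 \sqrt{3} \sqrt{9 - 5 \sqrt{3}} \operatorname{atan}{\left(\frac{\sqrt{3}}{\sqrt{9 - 5 \sqrt{3}}} \right)}}{3} + \log{\left(\frac{23}{6} \right)} + \frac{2 \sqrt{3} \sqrt{5 \sqrt{3} + 9} \operatorname{atan}{\left(\frac{\sqrt{3}}{\sqrt{5 \sqrt{3} + 9}} \right)}}{3} - (-4 + \frac{2 \sqrt{3} \sqrt{9 - 5 \sqrt{3}} \operatorname{atan}{\left(\frac{\sqrt{3}}{\sqrt{9 - 5 \sqrt{3}}} \right)}}{3} + \log{\left(\frac{23}{6} \right)} + \frac{2 \sqrt{3} \sqrt{5 \sqrt{3} + 9} \operatorname{atan}{\left(\frac{\sqrt{3}}{\sqrt{5 \sqrt{3} + 9}} \right)}}{3}) = 0.
So G(x) = x \log{\left(\frac{x^{4}}{2} + 3 x^{2} + \frac{1}{3} \right)} - 4 x + 2 \sqrt{3 - \frac{5 \sqrt{3}}{3}} \operatorname{atan}{\left(\frac{\sqrt{3} x}{\sqrt{9 - 5 \sqrt{3}}} \right)} + 2 \sqrt{\frac{5 \sqrt{3}}{3} + 3} \operatorname{atan}{\left(\frac{\sqrt{3} x}{\sqrt{5 \sqrt{3} + 9}} \right)}.
Check: d/dx[x \log{\left(\frac{x^{4}}{2} + 3 x^{2} + \frac{1}{3} \right)} - 4 x + 2 \sqrt{3 - \frac{5 \sqrt{3}}{3}} \operatorname{atan}{\left(\frac{\sqrt{3} x}{\sqrt{9 - 5 \sqrt{3}}} \right)} + 2 \sqrt{\frac{5 \sqrt{3}}{3} + 3} \operatorname{atan}{\left(\frac{\sqrt{3} x}{\sqrt{5 \sqrt{3} + 9}} \right)}] = \log{\left(\frac{x^{4}}{2} + 3 x^{2} + \frac{1}{3} \right)} = G'(x).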